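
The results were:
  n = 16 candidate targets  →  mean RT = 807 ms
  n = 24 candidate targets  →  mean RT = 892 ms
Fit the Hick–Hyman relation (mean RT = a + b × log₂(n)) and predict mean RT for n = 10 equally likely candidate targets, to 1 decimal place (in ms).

Fit slope and intercept:
  b = (892 − 807) / (log₂ 24 − log₂ 16) = 85 / (4.5850 − 4) = 145.308 ms/bit
  a = 807 − 145.308 × 4 = 225.766 ms
Then RT(10) = 225.766 + 145.308 × log₂ 10 = 225.766 + 145.308 × 3.3219 ≈ 708.470 ms.

708.5 ms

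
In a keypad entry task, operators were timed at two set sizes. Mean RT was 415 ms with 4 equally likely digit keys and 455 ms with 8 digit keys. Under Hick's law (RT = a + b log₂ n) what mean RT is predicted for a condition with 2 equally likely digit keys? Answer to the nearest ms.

375 ms

Solve the two-equation system in a and b:
  b = (455 − 415) / (log₂ 8 − log₂ 4) = 40 / (3 − 2) = 40 ms/bit
  a = 415 − 40 × 2 = 335 ms
Then RT(2) = 335 + 40 × log₂ 2 = 335 + 40 × 1 ≈ 375.000 ms.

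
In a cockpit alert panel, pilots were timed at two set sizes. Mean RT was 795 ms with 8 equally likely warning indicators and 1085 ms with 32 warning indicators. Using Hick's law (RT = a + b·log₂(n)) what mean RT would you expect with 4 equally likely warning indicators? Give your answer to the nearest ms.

650 ms

RT is linear in log₂ n, so two points fix the line:
  b = (1085 − 795) / (log₂ 32 − log₂ 8) = 290 / (5 − 3) = 145 ms/bit
  a = 795 − 145 × 3 = 360 ms
Then RT(4) = 360 + 145 × log₂ 4 = 360 + 145 × 2 ≈ 650.000 ms.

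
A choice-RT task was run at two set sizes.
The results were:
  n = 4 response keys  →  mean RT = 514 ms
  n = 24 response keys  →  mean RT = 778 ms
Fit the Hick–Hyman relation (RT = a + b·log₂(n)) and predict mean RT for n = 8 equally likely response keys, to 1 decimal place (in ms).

RT is linear in log₂ n, so two points fix the line:
  b = (778 − 514) / (log₂ 24 − log₂ 4) = 264 / (4.5850 − 2) = 102.129 ms/bit
  a = 514 − 102.129 × 2 = 309.742 ms
Then RT(8) = 309.742 + 102.129 × log₂ 8 = 309.742 + 102.129 × 3 ≈ 616.129 ms.

616.1 ms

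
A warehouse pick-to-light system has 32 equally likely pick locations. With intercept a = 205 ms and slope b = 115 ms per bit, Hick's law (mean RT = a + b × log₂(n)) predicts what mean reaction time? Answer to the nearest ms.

780 ms

log₂(32) = 5 bits, so RT = 205 + 115 × 5 ≈ 780.000 ms.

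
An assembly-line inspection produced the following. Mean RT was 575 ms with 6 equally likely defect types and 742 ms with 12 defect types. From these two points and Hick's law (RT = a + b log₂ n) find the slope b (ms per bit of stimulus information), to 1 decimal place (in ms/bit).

167.0 ms/bit

b = (RT₂ − RT₁)/(log₂ n₂ − log₂ n₁) = (742 − 575)/(3.5850 − 2.5850) = 167.000 ms/bit.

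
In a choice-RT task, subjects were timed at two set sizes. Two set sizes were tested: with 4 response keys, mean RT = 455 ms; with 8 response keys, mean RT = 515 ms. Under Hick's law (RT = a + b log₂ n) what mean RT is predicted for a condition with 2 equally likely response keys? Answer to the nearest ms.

395 ms

Fit slope and intercept:
  b = (515 − 455) / (log₂ 8 − log₂ 4) = 60 / (3 − 2) = 60 ms/bit
  a = 455 − 60 × 2 = 335 ms
Then RT(2) = 335 + 60 × log₂ 2 = 335 + 60 × 1 ≈ 395.000 ms.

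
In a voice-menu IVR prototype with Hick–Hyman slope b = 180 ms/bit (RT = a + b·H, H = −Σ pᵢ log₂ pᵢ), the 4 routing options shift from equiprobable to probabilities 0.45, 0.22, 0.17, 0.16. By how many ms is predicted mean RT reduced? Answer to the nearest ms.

The RT saving is b·ΔH. Equiprobable H₀ = log₂(4) = 2.0000 bits; with the given probabilities H = 1.8566 bits.
b·(H₀ − H) = 180 × (2.0000 − 1.8566) = 25.82 ms.

26 ms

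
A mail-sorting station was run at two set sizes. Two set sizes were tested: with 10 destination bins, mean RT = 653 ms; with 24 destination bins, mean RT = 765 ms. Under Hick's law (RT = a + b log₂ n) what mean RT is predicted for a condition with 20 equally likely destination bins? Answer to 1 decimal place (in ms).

741.7 ms

Solve the two-equation system in a and b:
  b = (765 − 653) / (log₂ 24 − log₂ 10) = 112 / (4.5850 − 3.3219) = 88.675 ms/bit
  a = 653 − 88.675 × 3.3219 = 358.427 ms
Then RT(20) = 358.427 + 88.675 × log₂ 20 = 358.427 + 88.675 × 4.3219 ≈ 741.675 ms.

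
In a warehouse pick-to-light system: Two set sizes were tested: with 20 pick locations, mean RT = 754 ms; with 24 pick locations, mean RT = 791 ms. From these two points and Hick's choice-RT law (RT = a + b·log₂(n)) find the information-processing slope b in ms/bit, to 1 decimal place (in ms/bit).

140.7 ms/bit

Slope: b = (791 − 754) / (log₂ 24 − log₂ 20) = 37/0.2630 = 140.666 ms/bit.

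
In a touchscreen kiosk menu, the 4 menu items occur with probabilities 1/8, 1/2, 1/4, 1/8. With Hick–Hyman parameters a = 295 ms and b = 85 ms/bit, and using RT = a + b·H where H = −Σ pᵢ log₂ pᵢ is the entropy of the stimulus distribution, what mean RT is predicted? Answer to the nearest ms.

Each term −pᵢ log₂ pᵢ: 0.125·3 + 0.5·1 + 0.25·2 + 0.125·3; summed, H = 1.750 bits.
Mean RT = a + bH = 295 + 85·1.750 = 443.75 ms.

444 ms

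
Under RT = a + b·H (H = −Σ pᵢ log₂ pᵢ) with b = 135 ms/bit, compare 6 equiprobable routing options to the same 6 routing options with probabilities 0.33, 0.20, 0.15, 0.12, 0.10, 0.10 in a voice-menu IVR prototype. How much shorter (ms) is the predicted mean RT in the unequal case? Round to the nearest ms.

20 ms

The RT saving is b·ΔH. Equiprobable H₀ = log₂(6) = 2.5850 bits; with the given probabilities H = 2.4342 bits.
b·(H₀ − H) = 135 × (2.5850 − 2.4342) = 20.35 ms.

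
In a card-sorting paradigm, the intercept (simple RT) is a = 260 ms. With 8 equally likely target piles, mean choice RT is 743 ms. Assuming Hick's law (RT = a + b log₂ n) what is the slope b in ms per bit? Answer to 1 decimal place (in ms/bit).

161.0 ms/bit

log₂(8) = 3 bits.
b = (RT − a)/log₂ n = (743 − 260) / 3 = 161.000 ms/bit.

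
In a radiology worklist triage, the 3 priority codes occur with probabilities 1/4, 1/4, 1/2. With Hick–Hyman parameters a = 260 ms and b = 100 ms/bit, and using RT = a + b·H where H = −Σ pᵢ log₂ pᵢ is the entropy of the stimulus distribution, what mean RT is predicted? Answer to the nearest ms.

Each term −pᵢ log₂ pᵢ: 0.25·2 + 0.25·2 + 0.5·1; summed, H = 1.500 bits.
Mean RT = a + bH = 260 + 100·1.500 = 410.00 ms.

410 ms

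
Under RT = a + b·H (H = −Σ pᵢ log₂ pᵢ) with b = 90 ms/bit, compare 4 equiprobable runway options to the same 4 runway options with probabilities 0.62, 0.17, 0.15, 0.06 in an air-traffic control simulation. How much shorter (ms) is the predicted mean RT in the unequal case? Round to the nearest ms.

44 ms

Equiprobable entropy H₀ = log₂ 4 = 2.0000 bits.
Skewed entropy H = −Σ pᵢ log₂ pᵢ = 1.5163 bits.
ΔRT = b·(H₀ − H) = 90 × 0.4837 = 43.54 ms.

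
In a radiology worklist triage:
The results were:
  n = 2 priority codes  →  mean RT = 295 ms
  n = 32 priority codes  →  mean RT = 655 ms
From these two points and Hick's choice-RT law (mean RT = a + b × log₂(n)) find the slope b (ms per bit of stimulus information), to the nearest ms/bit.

Slope: b = (655 − 295) / (log₂ 32 − log₂ 2) = 360/4.0000 = 90 ms/bit.

90 ms/bit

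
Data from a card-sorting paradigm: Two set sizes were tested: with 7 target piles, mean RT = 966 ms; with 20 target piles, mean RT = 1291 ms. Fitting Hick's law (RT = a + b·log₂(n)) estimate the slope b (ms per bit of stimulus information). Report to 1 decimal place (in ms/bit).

214.6 ms/bit

The slope on a log₂ axis is (1291 − 966) / (4.3219 − 2.8074) = 214.582 ms/bit.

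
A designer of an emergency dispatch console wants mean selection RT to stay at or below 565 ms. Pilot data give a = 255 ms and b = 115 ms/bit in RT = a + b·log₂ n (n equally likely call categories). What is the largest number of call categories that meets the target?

6

Set 255 + 115·log₂ n ≤ 565 → log₂ n ≤ (565 − 255)/115 = 2.6957.
So n ≤ 2^2.6957 = 6.478; the largest integer n is 6.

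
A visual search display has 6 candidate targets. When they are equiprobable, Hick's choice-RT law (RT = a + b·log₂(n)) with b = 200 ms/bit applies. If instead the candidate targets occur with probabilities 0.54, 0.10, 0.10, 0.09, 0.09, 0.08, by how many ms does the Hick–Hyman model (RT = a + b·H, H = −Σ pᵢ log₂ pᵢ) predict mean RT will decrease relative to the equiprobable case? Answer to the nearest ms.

The RT saving is b·ΔH. Equiprobable H₀ = log₂(6) = 2.5850 bits; with the given probabilities H = 2.0612 bits.
b·(H₀ − H) = 200 × (2.5850 − 2.0612) = 104.74 ms.

105 ms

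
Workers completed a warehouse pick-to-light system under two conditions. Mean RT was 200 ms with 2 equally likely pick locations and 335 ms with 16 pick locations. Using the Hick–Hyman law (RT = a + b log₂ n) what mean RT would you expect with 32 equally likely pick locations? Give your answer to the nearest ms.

Fit slope and intercept:
  b = (335 − 200) / (log₂ 16 − log₂ 2) = 135 / (4 − 1) = 45 ms/bit
  a = 200 − 45 × 1 = 155 ms
Then RT(32) = 155 + 45 × log₂ 32 = 155 + 45 × 5 ≈ 380.000 ms.

380 ms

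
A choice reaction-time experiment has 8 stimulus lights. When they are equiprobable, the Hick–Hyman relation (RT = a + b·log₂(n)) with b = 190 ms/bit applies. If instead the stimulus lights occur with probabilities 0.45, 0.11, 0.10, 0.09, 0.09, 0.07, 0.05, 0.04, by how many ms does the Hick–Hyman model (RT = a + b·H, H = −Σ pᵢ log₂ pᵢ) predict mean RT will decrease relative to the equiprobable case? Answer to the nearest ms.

The RT saving is b·ΔH. Equiprobable H₀ = log₂(8) = 3.0000 bits; with the given probabilities H = 2.4966 bits.
b·(H₀ − H) = 190 × (3.0000 − 2.4966) = 95.65 ms.

96 ms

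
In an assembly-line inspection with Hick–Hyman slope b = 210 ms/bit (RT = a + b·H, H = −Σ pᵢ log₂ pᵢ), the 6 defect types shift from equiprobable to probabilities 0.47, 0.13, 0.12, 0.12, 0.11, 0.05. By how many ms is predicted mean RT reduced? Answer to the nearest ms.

Equiprobable entropy H₀ = log₂ 6 = 2.5850 bits.
Skewed entropy H = −Σ pᵢ log₂ pᵢ = 2.1951 bits.
ΔRT = b·(H₀ − H) = 210 × 0.3898 = 81.87 ms.

82 ms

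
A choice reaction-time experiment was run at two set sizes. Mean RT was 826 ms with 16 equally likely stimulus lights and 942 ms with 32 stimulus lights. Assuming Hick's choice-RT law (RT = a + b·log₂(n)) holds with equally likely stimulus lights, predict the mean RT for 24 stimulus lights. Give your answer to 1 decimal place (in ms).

With log₂ n on the abscissa the relation is linear; from the two conditions:
  b = (942 − 826) / (log₂ 32 − log₂ 16) = 116 / (5 − 4) = 116.000 ms/bit
  a = 826 − 116.000 × 4 = 362.000 ms
Then RT(24) = 362.000 + 116.000 × log₂ 24 = 362.000 + 116.000 × 4.5850 ≈ 893.856 ms.

893.9 ms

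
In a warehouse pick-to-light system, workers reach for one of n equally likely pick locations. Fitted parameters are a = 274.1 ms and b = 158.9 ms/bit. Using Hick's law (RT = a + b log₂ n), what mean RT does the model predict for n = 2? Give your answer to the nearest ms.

433 ms

log₂(2) = 1 bits, so RT = 274.1 + 158.9 × 1 ≈ 433.000 ms.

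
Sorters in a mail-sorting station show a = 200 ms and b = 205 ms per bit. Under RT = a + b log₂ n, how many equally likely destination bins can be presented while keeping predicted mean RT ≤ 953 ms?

Set 200 + 205·log₂ n ≤ 953 → log₂ n ≤ (953 − 200)/205 = 3.6732.
So n ≤ 2^3.6732 = 12.757; the largest integer n is 12.

12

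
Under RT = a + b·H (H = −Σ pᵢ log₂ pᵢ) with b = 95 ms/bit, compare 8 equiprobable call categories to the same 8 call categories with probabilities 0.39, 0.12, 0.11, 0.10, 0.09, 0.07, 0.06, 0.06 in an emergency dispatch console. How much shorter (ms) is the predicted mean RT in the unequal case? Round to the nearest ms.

The RT saving is b·ΔH. Equiprobable H₀ = log₂(8) = 3.0000 bits; with the given probabilities H = 2.6476 bits.
b·(H₀ − H) = 95 × (3.0000 − 2.6476) = 33.48 ms.

33 ms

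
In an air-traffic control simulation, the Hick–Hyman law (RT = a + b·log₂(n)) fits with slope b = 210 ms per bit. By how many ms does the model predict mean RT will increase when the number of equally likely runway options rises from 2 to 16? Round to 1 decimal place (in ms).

Only the slope matters, since a is common to both: ΔRT = b·log₂(n₂/n₁).
log₂(16) − log₂(2) = log₂(16/2) = log₂(8) = 3.
ΔRT = 210 × 3.0000 = 630.000 ms.

630.0 ms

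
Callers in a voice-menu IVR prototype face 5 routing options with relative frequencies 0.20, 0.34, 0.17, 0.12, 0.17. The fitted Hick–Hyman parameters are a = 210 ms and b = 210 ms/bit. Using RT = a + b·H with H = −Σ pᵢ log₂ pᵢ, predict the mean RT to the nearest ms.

Entropy contributions −pᵢ log₂ pᵢ: 0.4644, 0.5292, 0.4346, 0.3671, 0.4346; sum H = 2.2298 bits.
RT = a + bH = 210 + 210·2.2298 = 678.26 ms.

678 ms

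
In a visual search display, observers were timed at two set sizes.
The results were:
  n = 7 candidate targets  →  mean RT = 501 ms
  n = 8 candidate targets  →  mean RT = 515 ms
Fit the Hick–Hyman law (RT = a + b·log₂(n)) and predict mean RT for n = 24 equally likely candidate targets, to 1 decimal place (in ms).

With log₂ n on the abscissa the relation is linear; from the two conditions:
  b = (515 − 501) / (log₂ 8 − log₂ 7) = 14 / (3 − 2.8074) = 72.673 ms/bit
  a = 501 − 72.673 × 2.8074 = 296.982 ms
Then RT(24) = 296.982 + 72.673 × log₂ 24 = 296.982 + 72.673 × 4.5850 ≈ 630.183 ms.

630.2 ms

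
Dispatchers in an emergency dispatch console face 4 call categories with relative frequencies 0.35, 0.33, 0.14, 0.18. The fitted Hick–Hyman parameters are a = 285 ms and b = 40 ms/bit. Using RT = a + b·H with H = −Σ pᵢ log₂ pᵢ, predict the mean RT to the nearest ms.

361 ms

H = 0.35·log₂(1/0.35) + 0.33·log₂(1/0.33) + 0.14·log₂(1/0.14) + 0.18·log₂(1/0.18) = 1.9003 bits.
RT = 285 + 40 × 1.9003 = 361.01 ms.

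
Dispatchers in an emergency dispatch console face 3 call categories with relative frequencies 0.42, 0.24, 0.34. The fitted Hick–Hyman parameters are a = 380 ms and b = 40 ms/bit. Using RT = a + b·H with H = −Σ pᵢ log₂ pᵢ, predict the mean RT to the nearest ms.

442 ms

H = 0.42·log₂(1/0.42) + 0.24·log₂(1/0.24) + 0.34·log₂(1/0.34) = 1.5490 bits.
RT = 380 + 40 × 1.5490 = 441.96 ms.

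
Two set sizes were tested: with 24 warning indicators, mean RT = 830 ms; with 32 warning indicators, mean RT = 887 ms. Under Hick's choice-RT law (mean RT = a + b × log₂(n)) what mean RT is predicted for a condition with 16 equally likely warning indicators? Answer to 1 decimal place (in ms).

749.7 ms

Solve the two-equation system in a and b:
  b = (887 − 830) / (log₂ 32 − log₂ 24) = 57 / (5 − 4.5850) = 137.337 ms/bit
  a = 830 − 137.337 × 4.5850 = 200.315 ms
Then RT(16) = 200.315 + 137.337 × log₂ 16 = 200.315 + 137.337 × 4 ≈ 749.663 ms.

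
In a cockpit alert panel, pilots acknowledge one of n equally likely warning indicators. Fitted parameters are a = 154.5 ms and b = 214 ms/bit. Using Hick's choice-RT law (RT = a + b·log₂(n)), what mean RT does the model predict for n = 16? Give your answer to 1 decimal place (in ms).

1010.5 ms

log₂(16) = 4 bits, so RT = 154.5 + 214 × 4 ≈ 1010.500 ms.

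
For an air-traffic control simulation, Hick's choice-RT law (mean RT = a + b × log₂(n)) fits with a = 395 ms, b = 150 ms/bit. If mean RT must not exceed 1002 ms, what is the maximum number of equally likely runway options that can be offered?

16

Set 395 + 150·log₂ n ≤ 1002 → log₂ n ≤ (1002 − 395)/150 = 4.0467.
So n ≤ 2^4.0467 = 16.526; the largest integer n is 16.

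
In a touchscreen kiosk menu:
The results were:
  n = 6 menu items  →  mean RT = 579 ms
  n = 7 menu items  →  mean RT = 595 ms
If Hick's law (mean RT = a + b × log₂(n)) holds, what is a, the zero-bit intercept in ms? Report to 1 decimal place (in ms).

b = (RT₂ − RT₁)/(log₂ n₂ − log₂ n₁) = (595 − 579)/(2.8074 − 2.5850) = 71.945 ms/bit.
Intercept: a = 579 − 71.945·log₂(6) = 393.025 ms.

393.0 ms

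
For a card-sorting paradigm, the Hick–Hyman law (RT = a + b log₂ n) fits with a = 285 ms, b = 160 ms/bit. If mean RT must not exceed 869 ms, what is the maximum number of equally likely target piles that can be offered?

Information budget: (869 − 285)/160 = 3.6500 bits, so n ≤ 2^3.6500 = 12.553 → at most 12.

12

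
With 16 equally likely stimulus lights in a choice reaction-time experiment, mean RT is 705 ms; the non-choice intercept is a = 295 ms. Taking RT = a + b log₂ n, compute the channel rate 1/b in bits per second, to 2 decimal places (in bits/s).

Choice component = 705 − 295 = 410 ms over log₂(16) = 4 bits.
b = 410 / 4 = 102.500 ms/bit, so 1/b = 9.756 bits/s.

9.76 bits/s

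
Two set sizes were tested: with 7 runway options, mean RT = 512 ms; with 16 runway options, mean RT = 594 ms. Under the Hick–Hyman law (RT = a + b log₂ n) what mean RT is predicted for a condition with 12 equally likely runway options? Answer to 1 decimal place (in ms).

Fit slope and intercept:
  b = (594 − 512) / (log₂ 16 − log₂ 7) = 82 / (4 − 2.8074) = 68.755 ms/bit
  a = 512 − 68.755 × 2.8074 = 318.981 ms
Then RT(12) = 318.981 + 68.755 × log₂ 12 = 318.981 + 68.755 × 3.5850 ≈ 565.464 ms.

565.5 ms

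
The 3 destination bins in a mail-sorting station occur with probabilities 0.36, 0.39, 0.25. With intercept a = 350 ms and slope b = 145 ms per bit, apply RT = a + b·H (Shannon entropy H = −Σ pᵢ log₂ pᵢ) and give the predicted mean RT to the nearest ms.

576 ms

Entropy contributions −pᵢ log₂ pᵢ: 0.5306, 0.5298, 0.5000; sum H = 1.5604 bits.
RT = a + bH = 350 + 145·1.5604 = 576.26 ms.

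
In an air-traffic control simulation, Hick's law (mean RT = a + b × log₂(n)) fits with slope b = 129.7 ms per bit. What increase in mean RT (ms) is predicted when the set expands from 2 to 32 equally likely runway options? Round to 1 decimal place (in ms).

The intercept a cancels: ΔRT = b·(log₂ n₂ − log₂ n₁) = b·log₂(n₂/n₁).
log₂(32) − log₂(2) = log₂(32/2) = log₂(16) = 4.
ΔRT = 129.7 × 4.0000 = 518.800 ms.

518.8 ms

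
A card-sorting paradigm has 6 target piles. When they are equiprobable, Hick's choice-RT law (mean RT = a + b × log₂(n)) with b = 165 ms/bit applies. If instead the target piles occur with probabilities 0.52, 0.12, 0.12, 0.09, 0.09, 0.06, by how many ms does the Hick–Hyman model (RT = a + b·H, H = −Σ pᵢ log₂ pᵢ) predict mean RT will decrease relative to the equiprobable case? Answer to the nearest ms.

81 ms

Equiprobable entropy H₀ = log₂ 6 = 2.5850 bits.
Skewed entropy H = −Σ pᵢ log₂ pᵢ = 2.0936 bits.
ΔRT = b·(H₀ − H) = 165 × 0.4914 = 81.08 ms.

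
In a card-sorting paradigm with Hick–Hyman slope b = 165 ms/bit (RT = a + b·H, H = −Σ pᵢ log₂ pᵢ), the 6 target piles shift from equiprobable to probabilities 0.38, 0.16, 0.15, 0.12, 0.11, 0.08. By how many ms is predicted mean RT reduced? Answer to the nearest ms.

The RT saving is b·ΔH. Equiprobable H₀ = log₂(6) = 2.5850 bits; with the given probabilities H = 2.3729 bits.
b·(H₀ − H) = 165 × (2.5850 − 2.3729) = 34.99 ms.

35 ms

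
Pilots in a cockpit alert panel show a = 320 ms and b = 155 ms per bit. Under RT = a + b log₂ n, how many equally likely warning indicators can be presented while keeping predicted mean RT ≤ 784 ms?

Set 320 + 155·log₂ n ≤ 784 → log₂ n ≤ (784 − 320)/155 = 2.9935.
So n ≤ 2^2.9935 = 7.964; the largest integer n is 7.

7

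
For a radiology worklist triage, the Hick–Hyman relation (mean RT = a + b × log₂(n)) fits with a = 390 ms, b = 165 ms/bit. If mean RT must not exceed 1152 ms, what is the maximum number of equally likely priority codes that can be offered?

165·log₂ n ≤ 1152 − 390 = 762, giving log₂ n ≤ 4.6182 and n ≤ 24.559. The largest whole number is 24.

24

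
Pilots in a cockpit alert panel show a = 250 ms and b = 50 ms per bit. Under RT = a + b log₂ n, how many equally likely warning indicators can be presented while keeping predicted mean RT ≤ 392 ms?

50·log₂ n ≤ 392 − 250 = 142, giving log₂ n ≤ 2.8400 and n ≤ 7.160. The largest whole number is 7.

7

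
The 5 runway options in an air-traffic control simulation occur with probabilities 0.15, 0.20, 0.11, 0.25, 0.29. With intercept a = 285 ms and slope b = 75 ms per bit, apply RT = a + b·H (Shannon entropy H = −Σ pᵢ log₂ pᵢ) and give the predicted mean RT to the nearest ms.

453 ms

H = 0.15·log₂(1/0.15) + 0.20·log₂(1/0.20) + 0.11·log₂(1/0.11) + 0.25·log₂(1/0.25) + 0.29·log₂(1/0.29) = 2.2431 bits.
RT = 285 + 75 × 2.2431 = 453.23 ms.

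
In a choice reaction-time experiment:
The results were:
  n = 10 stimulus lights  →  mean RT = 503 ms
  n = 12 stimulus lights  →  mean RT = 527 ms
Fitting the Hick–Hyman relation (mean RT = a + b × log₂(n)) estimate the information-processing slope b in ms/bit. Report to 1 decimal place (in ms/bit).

91.2 ms/bit

The slope on a log₂ axis is (527 − 503) / (3.5850 − 3.3219) = 91.243 ms/bit.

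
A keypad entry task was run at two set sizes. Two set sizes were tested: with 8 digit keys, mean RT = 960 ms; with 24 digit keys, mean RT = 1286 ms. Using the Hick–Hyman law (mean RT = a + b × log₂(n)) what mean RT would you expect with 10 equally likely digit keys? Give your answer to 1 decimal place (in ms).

1026.2 ms

With log₂ n on the abscissa the relation is linear; from the two conditions:
  b = (1286 − 960) / (log₂ 24 − log₂ 8) = 326 / (4.5850 − 3) = 205.683 ms/bit
  a = 960 − 205.683 × 3 = 342.951 ms
Then RT(10) = 342.951 + 205.683 × log₂ 10 = 342.951 + 205.683 × 3.3219 ≈ 1026.215 ms.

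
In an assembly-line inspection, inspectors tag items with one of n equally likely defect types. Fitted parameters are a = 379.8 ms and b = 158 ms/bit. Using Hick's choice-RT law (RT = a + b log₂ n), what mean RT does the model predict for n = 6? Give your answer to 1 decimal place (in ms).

log₂(6) = 2.5850 bits, so RT = 379.8 + 158 × 2.5850 ≈ 788.224 ms.

788.2 ms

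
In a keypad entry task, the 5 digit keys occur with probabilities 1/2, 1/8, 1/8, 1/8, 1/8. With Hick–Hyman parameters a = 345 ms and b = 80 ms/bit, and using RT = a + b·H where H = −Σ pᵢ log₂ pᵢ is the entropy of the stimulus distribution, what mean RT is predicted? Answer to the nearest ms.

Each term −pᵢ log₂ pᵢ: 0.5·1 + 0.125·3 + 0.125·3 + 0.125·3 + 0.125·3; summed, H = 2.000 bits.
Mean RT = a + bH = 345 + 80·2.000 = 505.00 ms.

505 ms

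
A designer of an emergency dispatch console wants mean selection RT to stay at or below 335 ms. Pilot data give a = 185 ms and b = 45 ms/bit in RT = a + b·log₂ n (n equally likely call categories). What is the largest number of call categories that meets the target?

10

45·log₂ n ≤ 335 − 185 = 150, giving log₂ n ≤ 3.3333 and n ≤ 10.079. The largest whole number is 10.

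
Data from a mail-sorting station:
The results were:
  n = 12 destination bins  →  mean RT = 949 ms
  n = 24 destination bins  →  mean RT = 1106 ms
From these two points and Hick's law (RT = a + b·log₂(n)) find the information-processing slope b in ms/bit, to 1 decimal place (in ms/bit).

157.0 ms/bit

The slope on a log₂ axis is (1106 − 949) / (4.5850 − 3.5850) = 157.000 ms/bit.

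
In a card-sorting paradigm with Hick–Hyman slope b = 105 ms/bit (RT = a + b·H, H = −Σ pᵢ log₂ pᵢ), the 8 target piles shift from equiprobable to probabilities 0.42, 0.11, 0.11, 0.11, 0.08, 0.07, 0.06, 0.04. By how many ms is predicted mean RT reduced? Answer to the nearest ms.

46 ms

The RT saving is b·ΔH. Equiprobable H₀ = log₂(8) = 3.0000 bits; with the given probabilities H = 2.5659 bits.
b·(H₀ − H) = 105 × (3.0000 − 2.5659) = 45.58 ms.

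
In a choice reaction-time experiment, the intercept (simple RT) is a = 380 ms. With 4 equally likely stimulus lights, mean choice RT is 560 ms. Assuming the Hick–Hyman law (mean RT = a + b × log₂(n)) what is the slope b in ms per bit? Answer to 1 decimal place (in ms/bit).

90.0 ms/bit

log₂(4) = 2 bits.
b = (RT − a)/log₂ n = (560 − 380) / 2 = 90.000 ms/bit.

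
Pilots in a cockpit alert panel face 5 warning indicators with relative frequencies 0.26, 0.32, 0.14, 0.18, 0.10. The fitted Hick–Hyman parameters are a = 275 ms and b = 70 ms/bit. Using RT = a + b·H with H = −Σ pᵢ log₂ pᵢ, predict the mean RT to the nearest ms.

429 ms

H = 0.26·log₂(1/0.26) + 0.32·log₂(1/0.32) + 0.14·log₂(1/0.14) + 0.18·log₂(1/0.18) + 0.10·log₂(1/0.10) = 2.2059 bits.
RT = 275 + 70 × 2.2059 = 429.42 ms.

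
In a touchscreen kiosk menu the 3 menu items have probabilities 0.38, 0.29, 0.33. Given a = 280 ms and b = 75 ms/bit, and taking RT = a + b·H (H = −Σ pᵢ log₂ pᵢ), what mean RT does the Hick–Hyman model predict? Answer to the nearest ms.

H = 0.38·log₂(1/0.38) + 0.29·log₂(1/0.29) + 0.33·log₂(1/0.33) = 1.5762 bits.
RT = 280 + 75 × 1.5762 = 398.21 ms.

398 ms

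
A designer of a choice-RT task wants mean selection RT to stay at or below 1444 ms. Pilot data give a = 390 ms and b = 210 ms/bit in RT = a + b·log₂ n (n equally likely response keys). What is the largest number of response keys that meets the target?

32

Set 390 + 210·log₂ n ≤ 1444 → log₂ n ≤ (1444 − 390)/210 = 5.0190.
So n ≤ 2^5.0190 = 32.425; the largest integer n is 32.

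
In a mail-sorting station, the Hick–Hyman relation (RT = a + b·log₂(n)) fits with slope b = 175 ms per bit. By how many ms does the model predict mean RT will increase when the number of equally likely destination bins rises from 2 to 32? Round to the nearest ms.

700 ms

The intercept a cancels: ΔRT = b·(log₂ n₂ − log₂ n₁) = b·log₂(n₂/n₁).
log₂(32) − log₂(2) = log₂(32/2) = log₂(16) = 4.
ΔRT = 175 × 4.0000 = 700.000 ms.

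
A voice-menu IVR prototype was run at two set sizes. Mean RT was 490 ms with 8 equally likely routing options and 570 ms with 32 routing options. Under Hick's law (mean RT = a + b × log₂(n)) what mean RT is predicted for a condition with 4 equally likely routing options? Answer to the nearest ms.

RT is linear in log₂ n, so two points fix the line:
  b = (570 − 490) / (log₂ 32 − log₂ 8) = 80 / (5 − 3) = 40 ms/bit
  a = 490 − 40 × 3 = 370 ms
Then RT(4) = 370 + 40 × log₂ 4 = 370 + 40 × 2 ≈ 450.000 ms.

450 ms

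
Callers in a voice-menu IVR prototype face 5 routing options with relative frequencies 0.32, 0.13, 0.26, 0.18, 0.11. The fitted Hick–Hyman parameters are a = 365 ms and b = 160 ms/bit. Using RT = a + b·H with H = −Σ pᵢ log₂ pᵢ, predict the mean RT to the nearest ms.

719 ms

H = 0.32·log₂(1/0.32) + 0.13·log₂(1/0.13) + 0.26·log₂(1/0.26) + 0.18·log₂(1/0.18) + 0.11·log₂(1/0.11) = 2.2096 bits.
RT = 365 + 160 × 2.2096 = 718.53 ms.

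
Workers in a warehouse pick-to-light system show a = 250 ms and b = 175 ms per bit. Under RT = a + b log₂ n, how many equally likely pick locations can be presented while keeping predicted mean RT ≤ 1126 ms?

175·log₂ n ≤ 1126 − 250 = 876, giving log₂ n ≤ 5.0057 and n ≤ 32.127. The largest whole number is 32.

32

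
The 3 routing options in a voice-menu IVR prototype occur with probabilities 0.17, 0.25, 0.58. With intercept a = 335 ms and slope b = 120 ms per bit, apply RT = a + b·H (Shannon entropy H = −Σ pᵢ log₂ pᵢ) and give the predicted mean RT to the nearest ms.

502 ms

H = 0.17·log₂(1/0.17) + 0.25·log₂(1/0.25) + 0.58·log₂(1/0.58) = 1.3904 bits.
RT = 335 + 120 × 1.3904 = 501.85 ms.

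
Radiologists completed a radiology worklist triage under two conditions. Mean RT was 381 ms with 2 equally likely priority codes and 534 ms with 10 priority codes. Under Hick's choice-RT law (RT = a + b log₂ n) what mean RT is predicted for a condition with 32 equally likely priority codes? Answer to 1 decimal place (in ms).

Solve the two-equation system in a and b:
  b = (534 − 381) / (log₂ 10 − log₂ 2) = 153 / (3.3219 − 1) = 65.894 ms/bit
  a = 381 − 65.894 × 1 = 315.106 ms
Then RT(32) = 315.106 + 65.894 × log₂ 32 = 315.106 + 65.894 × 5 ≈ 644.574 ms.

644.6 ms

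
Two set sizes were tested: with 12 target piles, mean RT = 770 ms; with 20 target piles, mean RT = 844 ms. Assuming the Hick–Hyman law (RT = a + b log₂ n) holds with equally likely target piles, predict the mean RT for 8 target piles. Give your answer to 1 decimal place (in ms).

RT is linear in log₂ n, so two points fix the line:
  b = (844 − 770) / (log₂ 20 − log₂ 12) = 74 / (4.3219 − 3.5850) = 100.412 ms/bit
  a = 770 − 100.412 × 3.5850 = 410.028 ms
Then RT(8) = 410.028 + 100.412 × log₂ 8 = 410.028 + 100.412 × 3 ≈ 711.263 ms.

711.3 ms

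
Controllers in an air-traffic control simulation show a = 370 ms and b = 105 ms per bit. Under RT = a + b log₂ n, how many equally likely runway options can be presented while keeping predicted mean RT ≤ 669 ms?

Set 370 + 105·log₂ n ≤ 669 → log₂ n ≤ (669 − 370)/105 = 2.8476.
So n ≤ 2^2.8476 = 7.198; the largest integer n is 7.

7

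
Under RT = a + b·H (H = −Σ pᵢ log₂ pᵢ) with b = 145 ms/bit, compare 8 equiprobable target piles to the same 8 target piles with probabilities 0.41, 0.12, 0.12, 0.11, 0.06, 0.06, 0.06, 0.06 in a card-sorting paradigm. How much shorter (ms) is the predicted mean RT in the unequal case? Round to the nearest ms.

60 ms

Equiprobable entropy H₀ = log₂ 8 = 3.0000 bits.
Skewed entropy H = −Σ pᵢ log₂ pᵢ = 2.5859 bits.
ΔRT = b·(H₀ − H) = 145 × 0.4141 = 60.04 ms.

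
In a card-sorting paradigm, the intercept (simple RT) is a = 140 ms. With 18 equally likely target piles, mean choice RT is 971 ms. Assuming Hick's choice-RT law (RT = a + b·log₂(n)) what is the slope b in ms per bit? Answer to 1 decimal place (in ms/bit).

18 alternatives carry log₂ 18 = 4.1699 bits; the choice cost is 971 − 140 = 831 ms, so b = 831/4.1699 = 199.284 ms/bit.

199.3 ms/bit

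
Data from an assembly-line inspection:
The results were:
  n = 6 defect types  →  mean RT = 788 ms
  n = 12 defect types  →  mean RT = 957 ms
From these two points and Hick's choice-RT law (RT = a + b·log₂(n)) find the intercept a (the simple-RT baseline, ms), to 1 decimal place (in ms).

351.1 ms

The slope on a log₂ axis is (957 − 788) / (3.5850 − 2.5850) = 169.000 ms/bit.
a = RT₁ − b·log₂ n₁ = 788 − 169.000 × 2.5850 = 351.141 ms.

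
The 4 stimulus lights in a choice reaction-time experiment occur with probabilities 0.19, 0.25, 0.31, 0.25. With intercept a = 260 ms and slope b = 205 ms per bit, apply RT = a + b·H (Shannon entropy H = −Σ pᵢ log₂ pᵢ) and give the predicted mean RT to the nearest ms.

666 ms

Entropy contributions −pᵢ log₂ pᵢ: 0.4552, 0.5000, 0.5238, 0.5000; sum H = 1.9790 bits.
RT = a + bH = 260 + 205·1.9790 = 665.70 ms.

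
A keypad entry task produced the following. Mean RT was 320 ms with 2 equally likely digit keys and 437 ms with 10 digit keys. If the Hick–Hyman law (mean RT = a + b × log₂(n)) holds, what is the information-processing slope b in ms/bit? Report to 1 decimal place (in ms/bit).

Slope: b = (437 − 320) / (log₂ 10 − log₂ 2) = 117/2.3219 = 50.389 ms/bit.

50.4 ms/bit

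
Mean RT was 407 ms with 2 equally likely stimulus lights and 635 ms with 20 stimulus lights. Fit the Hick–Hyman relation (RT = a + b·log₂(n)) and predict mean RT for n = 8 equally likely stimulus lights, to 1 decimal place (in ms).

Fit slope and intercept:
  b = (635 − 407) / (log₂ 20 − log₂ 2) = 228 / (4.3219 − 1) = 68.635 ms/bit
  a = 407 − 68.635 × 1 = 338.365 ms
Then RT(8) = 338.365 + 68.635 × log₂ 8 = 338.365 + 68.635 × 3 ≈ 544.270 ms.

544.3 ms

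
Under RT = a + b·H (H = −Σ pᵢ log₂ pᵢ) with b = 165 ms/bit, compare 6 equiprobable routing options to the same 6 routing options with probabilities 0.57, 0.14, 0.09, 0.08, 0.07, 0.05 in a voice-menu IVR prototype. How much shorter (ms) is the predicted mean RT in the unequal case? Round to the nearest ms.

The RT saving is b·ΔH. Equiprobable H₀ = log₂(6) = 2.5850 bits; with the given probabilities H = 1.9482 bits.
b·(H₀ − H) = 165 × (2.5850 − 1.9482) = 105.07 ms.

105 ms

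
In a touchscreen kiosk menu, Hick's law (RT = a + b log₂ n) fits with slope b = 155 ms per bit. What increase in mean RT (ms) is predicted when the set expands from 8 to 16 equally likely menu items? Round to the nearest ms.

The intercept a cancels: ΔRT = b·(log₂ n₂ − log₂ n₁) = b·log₂(n₂/n₁).
log₂(16) − log₂(8) = log₂(16/8) = log₂(2) = 1.
ΔRT = 155 × 1.0000 = 155.000 ms.

155 ms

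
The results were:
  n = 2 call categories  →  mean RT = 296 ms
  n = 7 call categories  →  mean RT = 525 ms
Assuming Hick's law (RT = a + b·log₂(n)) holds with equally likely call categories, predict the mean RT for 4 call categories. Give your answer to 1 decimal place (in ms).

422.7 ms

RT is linear in log₂ n, so two points fix the line:
  b = (525 − 296) / (log₂ 7 − log₂ 2) = 229 / (2.8074 − 1) = 126.704 ms/bit
  a = 296 − 126.704 × 1 = 169.296 ms
Then RT(4) = 169.296 + 126.704 × log₂ 4 = 169.296 + 126.704 × 2 ≈ 422.704 ms.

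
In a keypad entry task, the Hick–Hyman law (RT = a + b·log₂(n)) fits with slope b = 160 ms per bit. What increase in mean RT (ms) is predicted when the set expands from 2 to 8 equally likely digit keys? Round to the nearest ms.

320 ms

ΔRT = (a + b log₂ n₂) − (a + b log₂ n₁) = b·(log₂ n₂ − log₂ n₁).
log₂(8) − log₂(2) = log₂(8/2) = log₂(4) = 2.
ΔRT = 160 × 2.0000 = 320.000 ms.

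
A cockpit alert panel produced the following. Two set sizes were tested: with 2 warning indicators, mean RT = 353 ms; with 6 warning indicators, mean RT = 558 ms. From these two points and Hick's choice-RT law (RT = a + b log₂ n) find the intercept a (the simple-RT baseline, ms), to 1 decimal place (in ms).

223.7 ms

b = (RT₂ − RT₁)/(log₂ n₂ − log₂ n₁) = (558 − 353)/(2.5850 − 1) = 129.341 ms/bit.
Intercept: a = 353 − 129.341·log₂(2) = 223.659 ms.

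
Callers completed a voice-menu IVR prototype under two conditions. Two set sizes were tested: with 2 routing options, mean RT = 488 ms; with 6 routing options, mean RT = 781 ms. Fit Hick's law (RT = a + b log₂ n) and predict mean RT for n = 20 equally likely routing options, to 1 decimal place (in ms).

With log₂ n on the abscissa the relation is linear; from the two conditions:
  b = (781 − 488) / (log₂ 6 − log₂ 2) = 293 / (2.5850 − 1) = 184.862 ms/bit
  a = 488 − 184.862 × 1 = 303.138 ms
Then RT(20) = 303.138 + 184.862 × log₂ 20 = 303.138 + 184.862 × 4.3219 ≈ 1102.100 ms.

1102.1 ms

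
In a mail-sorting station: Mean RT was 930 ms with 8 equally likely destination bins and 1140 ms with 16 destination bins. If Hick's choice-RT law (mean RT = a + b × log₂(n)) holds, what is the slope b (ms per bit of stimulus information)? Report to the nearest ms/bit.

210 ms/bit

Slope: b = (1140 − 930) / (log₂ 16 − log₂ 8) = 210/1.0000 = 210 ms/bit.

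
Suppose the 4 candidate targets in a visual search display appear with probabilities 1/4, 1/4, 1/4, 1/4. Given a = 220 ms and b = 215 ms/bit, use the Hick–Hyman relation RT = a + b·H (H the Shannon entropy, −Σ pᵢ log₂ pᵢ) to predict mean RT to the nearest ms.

Each term −pᵢ log₂ pᵢ: 0.25·2 + 0.25·2 + 0.25·2 + 0.25·2; summed, H = 2.000 bits.
Mean RT = a + bH = 220 + 215·2.000 = 650.00 ms.

650 ms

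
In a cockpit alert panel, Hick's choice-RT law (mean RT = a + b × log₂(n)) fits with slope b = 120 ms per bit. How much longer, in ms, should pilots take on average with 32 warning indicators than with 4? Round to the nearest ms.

360 ms

The intercept a cancels: ΔRT = b·(log₂ n₂ − log₂ n₁) = b·log₂(n₂/n₁).
log₂(32) − log₂(4) = log₂(32/4) = log₂(8) = 3.
ΔRT = 120 × 3.0000 = 360.000 ms.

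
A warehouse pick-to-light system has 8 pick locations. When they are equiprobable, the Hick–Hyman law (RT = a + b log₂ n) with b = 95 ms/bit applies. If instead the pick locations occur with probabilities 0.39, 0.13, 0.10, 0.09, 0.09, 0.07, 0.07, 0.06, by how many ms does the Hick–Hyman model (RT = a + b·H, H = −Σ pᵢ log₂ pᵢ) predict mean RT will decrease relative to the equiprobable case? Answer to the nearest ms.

33 ms

Equiprobable entropy H₀ = log₂ 8 = 3.0000 bits.
Skewed entropy H = −Σ pᵢ log₂ pᵢ = 2.6506 bits.
ΔRT = b·(H₀ − H) = 95 × 0.3494 = 33.19 ms.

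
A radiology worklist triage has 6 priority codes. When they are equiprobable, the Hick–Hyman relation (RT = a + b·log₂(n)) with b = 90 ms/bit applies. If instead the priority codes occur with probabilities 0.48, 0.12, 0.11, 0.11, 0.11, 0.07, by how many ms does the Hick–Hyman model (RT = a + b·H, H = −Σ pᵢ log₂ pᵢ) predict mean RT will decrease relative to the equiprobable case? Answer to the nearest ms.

35 ms

The RT saving is b·ΔH. Equiprobable H₀ = log₂(6) = 2.5850 bits; with the given probabilities H = 2.1948 bits.
b·(H₀ − H) = 90 × (2.5850 − 2.1948) = 35.12 ms.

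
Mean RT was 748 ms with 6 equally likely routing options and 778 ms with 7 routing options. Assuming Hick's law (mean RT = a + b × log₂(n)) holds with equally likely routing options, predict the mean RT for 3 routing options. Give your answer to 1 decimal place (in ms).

613.1 ms

Solve the two-equation system in a and b:
  b = (778 − 748) / (log₂ 7 − log₂ 6) = 30 / (2.8074 − 2.5850) = 134.897 ms/bit
  a = 748 − 134.897 × 2.5850 = 399.297 ms
Then RT(3) = 399.297 + 134.897 × log₂ 3 = 399.297 + 134.897 × 1.5850 ≈ 613.103 ms.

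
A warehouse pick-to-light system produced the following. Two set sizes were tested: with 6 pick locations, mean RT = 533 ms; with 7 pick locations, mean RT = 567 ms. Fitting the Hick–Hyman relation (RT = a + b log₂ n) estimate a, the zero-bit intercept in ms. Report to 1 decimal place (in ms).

The slope on a log₂ axis is (567 − 533) / (2.8074 − 2.5850) = 152.883 ms/bit.
a = RT₁ − b·log₂ n₁ = 533 − 152.883 × 2.5850 = 137.803 ms.

137.8 ms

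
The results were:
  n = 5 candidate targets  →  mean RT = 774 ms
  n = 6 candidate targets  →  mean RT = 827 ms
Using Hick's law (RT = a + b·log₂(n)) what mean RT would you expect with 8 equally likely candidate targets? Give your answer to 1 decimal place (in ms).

RT is linear in log₂ n, so two points fix the line:
  b = (827 − 774) / (log₂ 6 − log₂ 5) = 53 / (2.5850 − 2.3219) = 201.495 ms/bit
  a = 774 − 201.495 × 2.3219 = 306.144 ms
Then RT(8) = 306.144 + 201.495 × log₂ 8 = 306.144 + 201.495 × 3 ≈ 910.628 ms.

910.6 ms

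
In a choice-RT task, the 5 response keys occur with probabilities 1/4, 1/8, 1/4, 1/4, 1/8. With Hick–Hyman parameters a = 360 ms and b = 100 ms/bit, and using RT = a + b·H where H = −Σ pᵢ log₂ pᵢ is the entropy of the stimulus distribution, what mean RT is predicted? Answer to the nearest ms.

585 ms

Each term −pᵢ log₂ pᵢ: 0.25·2 + 0.125·3 + 0.25·2 + 0.25·2 + 0.125·3; summed, H = 2.250 bits.
Mean RT = a + bH = 360 + 100·2.250 = 585.00 ms.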